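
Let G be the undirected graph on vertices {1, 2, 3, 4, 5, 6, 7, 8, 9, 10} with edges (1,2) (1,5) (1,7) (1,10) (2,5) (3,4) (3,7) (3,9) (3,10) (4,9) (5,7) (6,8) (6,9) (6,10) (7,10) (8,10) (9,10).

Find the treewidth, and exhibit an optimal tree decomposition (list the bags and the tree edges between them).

Treewidth 2.
Bags: B1 = {1, 7, 10}  B2 = {3, 7, 10}  B3 = {3, 9, 10}  B4 = {1, 5, 7}  B5 = {6, 9, 10}  B6 = {3, 4, 9}  B7 = {1, 2, 5}  B8 = {6, 8, 10}
Tree: B1–B2, B2–B3, B1–B4, B3–B5, B3–B6, B4–B7, B5–B8

Each bag holds 3 vertices, so the decomposition has width 2, which upper-bounds the treewidth. On the other hand G contains the 3-clique {1, 2, 5}. A clique must lie in a single bag of any decomposition, so no decomposition can have width below 2. Therefore the treewidth is 2.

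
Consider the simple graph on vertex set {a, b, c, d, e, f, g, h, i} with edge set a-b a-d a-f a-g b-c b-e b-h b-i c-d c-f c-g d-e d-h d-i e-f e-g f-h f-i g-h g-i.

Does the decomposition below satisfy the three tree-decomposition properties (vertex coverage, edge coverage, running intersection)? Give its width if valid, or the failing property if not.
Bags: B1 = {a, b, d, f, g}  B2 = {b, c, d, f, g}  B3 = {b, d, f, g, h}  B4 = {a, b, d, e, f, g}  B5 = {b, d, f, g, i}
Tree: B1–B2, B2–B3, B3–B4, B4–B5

No — bags containing vertex a are not connected in the tree.

A tree decomposition must satisfy three properties: every vertex lies in some bag; for every edge, both endpoints lie together in some bag; and for every vertex, the bags containing it form a connected subtree. Here bags containing vertex a are not connected in the tree, so the decomposition is invalid.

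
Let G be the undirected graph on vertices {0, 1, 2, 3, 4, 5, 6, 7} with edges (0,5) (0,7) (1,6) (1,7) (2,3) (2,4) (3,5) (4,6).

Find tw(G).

2

A width-2 tree decomposition is:
Bags: B1 = {1, 4, 6}  B2 = {1, 4, 7}  B3 = {0, 4, 7}  B4 = {0, 4, 5}  B5 = {3, 4, 5}  B6 = {2, 3, 4}
Tree: B1–B2, B2–B3, B3–B4, B4–B5, B5–B6
Each bag holds 3 vertices, so the decomposition has width 2, which upper-bounds the treewidth. For the lower bound, G contains the cycle 4–6–1–7–0–5–3–2–4, so G is not a forest; only forests have treewidth ≤ 1, hence tw(G) ≥ 2. Hence tw(G) = 2 exactly.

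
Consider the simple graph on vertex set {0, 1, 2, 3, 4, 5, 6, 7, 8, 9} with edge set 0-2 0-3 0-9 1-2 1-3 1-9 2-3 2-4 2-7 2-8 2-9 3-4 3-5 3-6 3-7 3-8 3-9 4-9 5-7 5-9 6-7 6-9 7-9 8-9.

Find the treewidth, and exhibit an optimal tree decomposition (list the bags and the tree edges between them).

The largest bag has 4 vertices, giving width 3; this decomposition certifies tw(G) ≤ 3. Conversely, {0, 2, 3, 9} is a clique of size 4, and the vertices of any clique must share a bag in every tree decomposition; so some bag has ≥ 4 vertices and tw(G) ≥ 3. Therefore the treewidth is 3.

Treewidth 3.
One such decomposition:
Bags: B1 = {2, 3, 7, 9}  B2 = {0, 2, 3, 9}  B3 = {2, 3, 4, 9}  B4 = {3, 5, 7, 9}  B5 = {2, 3, 8, 9}  B6 = {1, 2, 3, 9}  B7 = {3, 6, 7, 9}
Tree: B1–B2, B2–B3, B1–B4, B3–B5, B5–B6, B1–B7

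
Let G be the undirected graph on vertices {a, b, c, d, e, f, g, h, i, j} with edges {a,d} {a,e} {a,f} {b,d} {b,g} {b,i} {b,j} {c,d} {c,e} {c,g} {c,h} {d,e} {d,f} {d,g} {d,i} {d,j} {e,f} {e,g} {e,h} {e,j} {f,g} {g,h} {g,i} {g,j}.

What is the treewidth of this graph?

3

A width-3 tree decomposition is:
Bags: B1 = {d, e, f, g}  B2 = {d, e, g, j}  B3 = {a, d, e, f}  B4 = {b, d, g, j}  B5 = {b, d, g, i}  B6 = {c, d, e, g}  B7 = {c, e, g, h}
Tree: B1–B2, B1–B3, B2–B4, B4–B5, B1–B6, B6–B7
Each bag holds 4 vertices, so the decomposition has width 3, which upper-bounds the treewidth. Conversely, {d, e, g, j} is a clique of size 4, and the vertices of any clique must share a bag in every tree decomposition; so some bag has ≥ 4 vertices and tw(G) ≥ 3. The upper and lower bounds meet at 3, so that is the treewidth.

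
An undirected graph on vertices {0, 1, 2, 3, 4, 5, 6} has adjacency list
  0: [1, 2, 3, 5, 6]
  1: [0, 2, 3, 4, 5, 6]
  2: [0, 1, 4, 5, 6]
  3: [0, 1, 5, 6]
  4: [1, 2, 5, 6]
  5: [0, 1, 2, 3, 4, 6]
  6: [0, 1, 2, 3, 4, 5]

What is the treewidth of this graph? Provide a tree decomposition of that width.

Every bag has size at most 5, so the width is 5 − 1 = 4 and tw(G) ≤ 4. For the lower bound, the 5 vertices {0, 1, 2, 5, 6} are pairwise adjacent, and any tree decomposition puts a clique entirely inside one bag — forcing width ≥ 4. Therefore the treewidth is 4.

Treewidth 4.
One such decomposition:
Bags: B1 = {0, 1, 2, 5, 6}  B2 = {0, 1, 3, 5, 6}  B3 = {1, 2, 4, 5, 6}
Tree: B1–B2, B1–B3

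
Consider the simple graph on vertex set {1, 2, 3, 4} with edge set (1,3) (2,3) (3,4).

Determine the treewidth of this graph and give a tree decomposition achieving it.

The largest bag has 2 vertices, giving width 1; this decomposition certifies tw(G) ≤ 1. G has an edge, so its treewidth is at least 1. Therefore the treewidth is 1.

Treewidth 1.
One optimal decomposition is:
Bags: B1 = {2, 3}  B2 = {3, 4}  B3 = {1, 3}
Tree: B1–B2, B2–B3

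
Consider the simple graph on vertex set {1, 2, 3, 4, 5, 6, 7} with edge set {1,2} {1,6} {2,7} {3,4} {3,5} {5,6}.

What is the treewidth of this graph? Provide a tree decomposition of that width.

The largest bag has 2 vertices, giving width 1; this decomposition certifies tw(G) ≤ 1. G has an edge, so its treewidth is at least 1. The upper and lower bounds meet at 1, so that is the treewidth.

Treewidth 1.
One such decomposition:
Bags: B1 = {3, 4}  B2 = {3, 5}  B3 = {5, 6}  B4 = {1, 6}  B5 = {1, 2}  B6 = {2, 7}
Tree: B1–B2, B2–B3, B3–B4, B4–B5, B5–B6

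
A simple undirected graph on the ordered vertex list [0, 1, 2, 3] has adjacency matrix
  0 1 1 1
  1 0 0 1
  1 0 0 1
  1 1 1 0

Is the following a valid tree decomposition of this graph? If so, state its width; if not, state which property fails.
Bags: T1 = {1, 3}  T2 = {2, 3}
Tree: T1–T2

A tree decomposition must satisfy three properties: every vertex lies in some bag; for every edge, both endpoints lie together in some bag; and for every vertex, the bags containing it form a connected subtree. Here vertex 0 appears in no bag, so the decomposition is invalid.

No — vertex 0 appears in no bag.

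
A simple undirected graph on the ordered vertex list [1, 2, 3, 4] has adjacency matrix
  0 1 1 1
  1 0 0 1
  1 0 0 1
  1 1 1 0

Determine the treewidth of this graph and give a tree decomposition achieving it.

Treewidth 2.
One optimal decomposition is:
Bags: B1 = {1, 3, 4}  B2 = {1, 2, 4}
Tree: B1–B2

Every bag has size at most 3, so the width is 3 − 1 = 2 and tw(G) ≤ 2. For the lower bound, the 3 vertices {1, 2, 4} are pairwise adjacent, and any tree decomposition puts a clique entirely inside one bag — forcing width ≥ 2. Combining the bounds, tw(G) = 2.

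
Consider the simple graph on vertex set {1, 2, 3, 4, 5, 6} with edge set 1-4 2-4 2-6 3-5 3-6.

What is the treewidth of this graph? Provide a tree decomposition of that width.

Treewidth 1.
One optimal decomposition is:
Bags: B1 = {3, 5}  B2 = {3, 6}  B3 = {2, 6}  B4 = {2, 4}  B5 = {1, 4}
Tree: B1–B2, B2–B3, B3–B4, B4–B5

Each bag holds 2 vertices, so the decomposition has width 1, which upper-bounds the treewidth. Any graph with an edge has treewidth ≥ 1, and G has the edge 5–3. Combining the bounds, tw(G) = 1.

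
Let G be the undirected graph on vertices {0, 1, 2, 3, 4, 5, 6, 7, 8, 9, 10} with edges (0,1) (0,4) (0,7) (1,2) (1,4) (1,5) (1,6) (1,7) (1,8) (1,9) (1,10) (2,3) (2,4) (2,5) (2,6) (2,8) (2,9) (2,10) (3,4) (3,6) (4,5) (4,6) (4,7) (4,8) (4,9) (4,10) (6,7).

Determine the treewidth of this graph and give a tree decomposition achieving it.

Each bag holds 4 vertices, so the decomposition has width 3, which upper-bounds the treewidth. For the lower bound, the 4 vertices {0, 1, 4, 7} are pairwise adjacent, and any tree decomposition puts a clique entirely inside one bag — forcing width ≥ 3. Therefore the treewidth is 3.

Treewidth 3.
Bags: B1 = {1, 2, 4, 6}  B2 = {1, 4, 6, 7}  B3 = {1, 2, 4, 5}  B4 = {1, 2, 4, 8}  B5 = {0, 1, 4, 7}  B6 = {1, 2, 4, 10}  B7 = {1, 2, 4, 9}  B8 = {2, 3, 4, 6}
Tree: B1–B2, B1–B3, B1–B4, B2–B5, B1–B6, B6–B7, B1–B8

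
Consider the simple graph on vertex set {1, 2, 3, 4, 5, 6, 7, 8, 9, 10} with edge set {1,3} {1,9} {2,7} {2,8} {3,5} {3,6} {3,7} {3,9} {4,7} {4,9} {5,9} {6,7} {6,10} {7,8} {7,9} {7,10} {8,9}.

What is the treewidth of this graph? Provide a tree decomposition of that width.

Each bag holds 3 vertices, so the decomposition has width 2, which upper-bounds the treewidth. For the lower bound, the 3 vertices {1, 3, 9} are pairwise adjacent, and any tree decomposition puts a clique entirely inside one bag — forcing width ≥ 2. Hence tw(G) = 2 exactly.

Treewidth 2.
Bags: B1 = {3, 7, 9}  B2 = {7, 8, 9}  B3 = {2, 7, 8}  B4 = {3, 6, 7}  B5 = {6, 7, 10}  B6 = {1, 3, 9}  B7 = {4, 7, 9}  B8 = {3, 5, 9}
Tree: B1–B2, B2–B3, B1–B4, B4–B5, B1–B6, B1–B7, B1–B8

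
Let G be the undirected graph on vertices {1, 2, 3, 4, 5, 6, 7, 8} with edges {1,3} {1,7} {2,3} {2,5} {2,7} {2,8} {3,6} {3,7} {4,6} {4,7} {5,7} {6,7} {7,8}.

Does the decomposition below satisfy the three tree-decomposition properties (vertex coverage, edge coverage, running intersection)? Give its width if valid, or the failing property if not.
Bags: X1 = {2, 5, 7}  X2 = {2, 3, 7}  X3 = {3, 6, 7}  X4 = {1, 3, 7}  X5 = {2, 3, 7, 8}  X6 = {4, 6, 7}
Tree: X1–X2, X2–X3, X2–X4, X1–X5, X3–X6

A tree decomposition must satisfy three properties: every vertex lies in some bag; for every edge, both endpoints lie together in some bag; and for every vertex, the bags containing it form a connected subtree. Here bags containing vertex 3 are not connected in the tree, so the decomposition is invalid.

No — bags containing vertex 3 are not connected in the tree.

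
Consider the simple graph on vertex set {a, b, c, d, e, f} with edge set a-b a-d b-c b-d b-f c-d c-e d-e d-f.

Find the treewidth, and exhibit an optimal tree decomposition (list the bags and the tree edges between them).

Treewidth 2.
Bags: B1 = {b, c, d}  B2 = {c, d, e}  B3 = {a, b, d}  B4 = {b, d, f}
Tree: B1–B2, B1–B3, B1–B4

The largest bag has 3 vertices, giving width 2; this decomposition certifies tw(G) ≤ 2. On the other hand G contains the 3-clique {c, d, e}. A clique must lie in a single bag of any decomposition, so no decomposition can have width below 2. The upper and lower bounds meet at 2, so that is the treewidth.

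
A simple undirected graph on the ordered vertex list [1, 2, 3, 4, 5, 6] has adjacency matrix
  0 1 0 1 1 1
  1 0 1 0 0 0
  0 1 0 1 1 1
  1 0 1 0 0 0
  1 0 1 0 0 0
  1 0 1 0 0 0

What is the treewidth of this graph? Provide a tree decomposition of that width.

The largest bag has 3 vertices, giving width 2; this decomposition certifies tw(G) ≤ 2. Since 1–4–3–6–1 is a cycle in G, G is not acyclic. Forests are exactly the graphs of treewidth ≤ 1, so tw(G) ≥ 2. Hence tw(G) = 2 exactly.

Treewidth 2.
One optimal decomposition is:
Bags: B1 = {1, 3, 4}  B2 = {1, 3, 6}  B3 = {1, 2, 3}  B4 = {1, 3, 5}
Tree: B1–B2, B2–B3, B3–B4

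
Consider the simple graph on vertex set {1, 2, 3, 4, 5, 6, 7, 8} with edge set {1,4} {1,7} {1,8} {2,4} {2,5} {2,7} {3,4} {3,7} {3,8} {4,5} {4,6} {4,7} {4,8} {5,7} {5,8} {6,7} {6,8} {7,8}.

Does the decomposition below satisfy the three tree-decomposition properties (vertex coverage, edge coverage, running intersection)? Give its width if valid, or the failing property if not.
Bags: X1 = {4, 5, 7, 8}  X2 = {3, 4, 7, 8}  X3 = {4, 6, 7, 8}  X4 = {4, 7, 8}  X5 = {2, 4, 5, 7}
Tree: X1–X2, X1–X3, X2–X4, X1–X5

No — vertex 1 appears in no bag.

A tree decomposition must satisfy three properties: every vertex lies in some bag; for every edge, both endpoints lie together in some bag; and for every vertex, the bags containing it form a connected subtree. Here vertex 1 appears in no bag, so the decomposition is invalid.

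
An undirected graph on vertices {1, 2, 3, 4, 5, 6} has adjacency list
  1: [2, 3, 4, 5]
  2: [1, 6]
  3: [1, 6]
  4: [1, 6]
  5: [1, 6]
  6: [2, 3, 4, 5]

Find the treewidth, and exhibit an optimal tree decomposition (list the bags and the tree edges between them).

The largest bag has 3 vertices, giving width 2; this decomposition certifies tw(G) ≤ 2. Since 4–6–3–1–4 is a cycle in G, G is not acyclic. Forests are exactly the graphs of treewidth ≤ 1, so tw(G) ≥ 2. The upper and lower bounds meet at 2, so that is the treewidth.

Treewidth 2.
One optimal decomposition is:
Bags: B1 = {1, 4, 6}  B2 = {1, 3, 6}  B3 = {1, 2, 6}  B4 = {1, 5, 6}
Tree: B1–B2, B2–B3, B3–B4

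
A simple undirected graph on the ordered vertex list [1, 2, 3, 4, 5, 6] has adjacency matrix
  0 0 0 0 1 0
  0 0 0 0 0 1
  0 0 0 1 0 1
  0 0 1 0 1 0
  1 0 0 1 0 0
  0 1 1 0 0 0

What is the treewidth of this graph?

A width-1 tree decomposition is:
Bags: B1 = {1, 5}  B2 = {4, 5}  B3 = {3, 4}  B4 = {3, 6}  B5 = {2, 6}
Tree: B1–B2, B2–B3, B3–B4, B4–B5
Every bag has size at most 2, so the width is 2 − 1 = 1 and tw(G) ≤ 1. Any graph with an edge has treewidth ≥ 1, and G has the edge 1–5. Hence tw(G) = 1 exactly.

1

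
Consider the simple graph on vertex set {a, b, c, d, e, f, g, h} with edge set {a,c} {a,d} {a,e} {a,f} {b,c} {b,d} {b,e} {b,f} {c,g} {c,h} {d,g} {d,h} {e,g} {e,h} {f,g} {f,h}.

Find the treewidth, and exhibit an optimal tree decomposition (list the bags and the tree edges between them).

Treewidth 4.
Bags: B1 = {a, b, d, g, h}  B2 = {a, b, f, g, h}  B3 = {a, b, e, g, h}  B4 = {a, b, c, g, h}
Tree: B1–B2, B2–B3, B3–B4

Every bag has size at most 5, so the width is 5 − 1 = 4 and tw(G) ≤ 4. For the lower bound: the 5 vertex sets {a,d}, {f,h}, {e,g}, {b}, {c} are disjoint, each induces a connected subgraph, and every pair is joined by at least one edge of G. Contracting each set to a single vertex therefore yields K_{5} as a minor, and since treewidth is minor-monotone, tw(G) ≥ tw(K_{5}) = 4. The upper and lower bounds meet at 4, so that is the treewidth.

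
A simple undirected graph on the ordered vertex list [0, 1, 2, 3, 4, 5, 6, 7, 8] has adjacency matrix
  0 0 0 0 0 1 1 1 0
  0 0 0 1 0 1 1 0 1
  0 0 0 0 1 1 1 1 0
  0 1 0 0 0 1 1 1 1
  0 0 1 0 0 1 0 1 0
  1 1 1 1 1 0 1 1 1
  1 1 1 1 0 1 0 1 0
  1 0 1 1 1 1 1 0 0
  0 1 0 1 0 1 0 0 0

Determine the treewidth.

3

A width-3 tree decomposition is:
Bags: B1 = {1, 3, 5, 6}  B2 = {3, 5, 6, 7}  B3 = {2, 5, 6, 7}  B4 = {2, 4, 5, 7}  B5 = {1, 3, 5, 8}  B6 = {0, 5, 6, 7}
Tree: B1–B2, B2–B3, B3–B4, B1–B5, B2–B6
Each bag holds 4 vertices, so the decomposition has width 3, which upper-bounds the treewidth. For the lower bound, the 4 vertices {1, 3, 5, 8} are pairwise adjacent, and any tree decomposition puts a clique entirely inside one bag — forcing width ≥ 3. The upper and lower bounds meet at 3, so that is the treewidth.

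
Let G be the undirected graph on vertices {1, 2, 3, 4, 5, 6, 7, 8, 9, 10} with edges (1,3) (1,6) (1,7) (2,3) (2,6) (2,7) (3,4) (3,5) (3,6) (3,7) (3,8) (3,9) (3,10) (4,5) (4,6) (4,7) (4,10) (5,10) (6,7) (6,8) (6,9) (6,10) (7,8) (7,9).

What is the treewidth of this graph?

A width-3 tree decomposition is:
Bags: B1 = {2, 3, 6, 7}  B2 = {3, 4, 6, 7}  B3 = {3, 6, 7, 8}  B4 = {3, 6, 7, 9}  B5 = {3, 4, 6, 10}  B6 = {3, 4, 5, 10}  B7 = {1, 3, 6, 7}
Tree: B1–B2, B1–B3, B2–B4, B2–B5, B5–B6, B2–B7
Each bag holds 4 vertices, so the decomposition has width 3, which upper-bounds the treewidth. On the other hand G contains the 4-clique {3, 4, 5, 10}. A clique must lie in a single bag of any decomposition, so no decomposition can have width below 3. Therefore the treewidth is 3.

3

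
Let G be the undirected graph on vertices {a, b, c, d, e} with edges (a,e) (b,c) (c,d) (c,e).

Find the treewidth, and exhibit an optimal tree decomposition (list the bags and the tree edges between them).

The largest bag has 2 vertices, giving width 1; this decomposition certifies tw(G) ≤ 1. Since G has at least one edge (e.g. e–c), it is not an edgeless graph, so tw(G) ≥ 1. The upper and lower bounds meet at 1, so that is the treewidth.

Treewidth 1.
Bags: B1 = {c, e}  B2 = {a, e}  B3 = {c, d}  B4 = {b, c}
Tree: B1–B2, B1–B3, B1–B4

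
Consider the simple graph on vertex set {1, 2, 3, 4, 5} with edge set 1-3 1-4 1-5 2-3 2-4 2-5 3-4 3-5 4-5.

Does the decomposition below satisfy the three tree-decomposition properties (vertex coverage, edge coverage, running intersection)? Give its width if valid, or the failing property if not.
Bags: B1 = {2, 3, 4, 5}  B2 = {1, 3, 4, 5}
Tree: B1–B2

Checking the three conditions: (i) the bags cover all of {1, 2, 3, 4, 5}; (ii) for each edge, some bag contains both endpoints; (iii) the bags containing any fixed vertex form a subtree. All hold, so the decomposition is valid with width 4 − 1 = 3.

Yes; width 3.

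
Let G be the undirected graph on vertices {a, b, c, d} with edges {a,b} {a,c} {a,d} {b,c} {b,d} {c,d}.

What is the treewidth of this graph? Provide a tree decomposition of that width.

A single bag containing all 4 vertices is trivially a valid decomposition of width 3. For the lower bound, the 4 vertices {a, b, c, d} are pairwise adjacent, and any tree decomposition puts a clique entirely inside one bag — forcing width ≥ 3. Therefore the treewidth is 3.

Treewidth 3.
Bags: B1 = {a, b, c, d}
Tree: (single bag)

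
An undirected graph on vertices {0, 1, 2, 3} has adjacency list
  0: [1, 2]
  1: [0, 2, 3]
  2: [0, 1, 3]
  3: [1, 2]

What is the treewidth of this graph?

A width-2 tree decomposition is:
Bags: B1 = {1, 2, 3}  B2 = {0, 1, 2}
Tree: B1–B2
Each bag holds 3 vertices, so the decomposition has width 2, which upper-bounds the treewidth. On the other hand G contains the 3-clique {0, 1, 2}. A clique must lie in a single bag of any decomposition, so no decomposition can have width below 2. The upper and lower bounds meet at 2, so that is the treewidth.

2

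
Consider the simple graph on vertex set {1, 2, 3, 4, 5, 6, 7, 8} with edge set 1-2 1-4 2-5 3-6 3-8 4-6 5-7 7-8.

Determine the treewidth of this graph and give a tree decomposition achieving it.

Treewidth 2.
One optimal decomposition is:
Bags: B1 = {3, 6, 8}  B2 = {4, 6, 8}  B3 = {1, 4, 8}  B4 = {1, 2, 8}  B5 = {2, 5, 8}  B6 = {5, 7, 8}
Tree: B1–B2, B2–B3, B3–B4, B4–B5, B5–B6

The largest bag has 3 vertices, giving width 2; this decomposition certifies tw(G) ≤ 2. For the lower bound, G contains the cycle 8–3–6–4–1–2–5–7–8, so G is not a forest; only forests have treewidth ≤ 1, hence tw(G) ≥ 2. Combining the bounds, tw(G) = 2.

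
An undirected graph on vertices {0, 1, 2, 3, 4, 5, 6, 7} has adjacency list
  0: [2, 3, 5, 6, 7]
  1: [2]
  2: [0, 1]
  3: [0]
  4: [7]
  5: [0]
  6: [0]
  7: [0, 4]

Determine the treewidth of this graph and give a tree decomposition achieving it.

Treewidth 1.
Bags: B1 = {0, 7}  B2 = {0, 6}  B3 = {0, 5}  B4 = {4, 7}  B5 = {0, 2}  B6 = {0, 3}  B7 = {1, 2}
Tree: B1–B2, B1–B3, B1–B4, B1–B5, B5–B6, B5–B7

Each bag holds 2 vertices, so the decomposition has width 1, which upper-bounds the treewidth. Since G has at least one edge (e.g. 7–0), it is not an edgeless graph, so tw(G) ≥ 1. The upper and lower bounds meet at 1, so that is the treewidth.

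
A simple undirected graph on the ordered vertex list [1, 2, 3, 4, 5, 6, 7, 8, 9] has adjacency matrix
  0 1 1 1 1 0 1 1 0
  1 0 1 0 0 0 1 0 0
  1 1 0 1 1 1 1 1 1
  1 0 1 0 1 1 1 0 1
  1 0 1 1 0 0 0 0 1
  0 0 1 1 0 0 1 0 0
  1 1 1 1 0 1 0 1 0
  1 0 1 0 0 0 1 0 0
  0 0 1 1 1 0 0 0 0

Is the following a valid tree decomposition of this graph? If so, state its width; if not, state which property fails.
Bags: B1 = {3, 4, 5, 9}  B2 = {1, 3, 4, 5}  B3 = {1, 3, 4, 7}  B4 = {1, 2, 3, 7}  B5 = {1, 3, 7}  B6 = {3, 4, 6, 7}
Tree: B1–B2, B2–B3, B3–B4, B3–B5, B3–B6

No — vertex 8 appears in no bag.

A tree decomposition must satisfy three properties: every vertex lies in some bag; for every edge, both endpoints lie together in some bag; and for every vertex, the bags containing it form a connected subtree. Here vertex 8 appears in no bag, so the decomposition is invalid.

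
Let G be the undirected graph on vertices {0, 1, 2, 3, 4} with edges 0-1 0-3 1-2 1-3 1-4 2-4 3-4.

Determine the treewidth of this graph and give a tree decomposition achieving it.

Treewidth 2.
One optimal decomposition is:
Bags: B1 = {1, 3, 4}  B2 = {1, 2, 4}  B3 = {0, 1, 3}
Tree: B1–B2, B1–B3

Every bag has size at most 3, so the width is 3 − 1 = 2 and tw(G) ≤ 2. Conversely, {1, 2, 4} is a clique of size 3, and the vertices of any clique must share a bag in every tree decomposition; so some bag has ≥ 3 vertices and tw(G) ≥ 2. The upper and lower bounds meet at 2, so that is the treewidth.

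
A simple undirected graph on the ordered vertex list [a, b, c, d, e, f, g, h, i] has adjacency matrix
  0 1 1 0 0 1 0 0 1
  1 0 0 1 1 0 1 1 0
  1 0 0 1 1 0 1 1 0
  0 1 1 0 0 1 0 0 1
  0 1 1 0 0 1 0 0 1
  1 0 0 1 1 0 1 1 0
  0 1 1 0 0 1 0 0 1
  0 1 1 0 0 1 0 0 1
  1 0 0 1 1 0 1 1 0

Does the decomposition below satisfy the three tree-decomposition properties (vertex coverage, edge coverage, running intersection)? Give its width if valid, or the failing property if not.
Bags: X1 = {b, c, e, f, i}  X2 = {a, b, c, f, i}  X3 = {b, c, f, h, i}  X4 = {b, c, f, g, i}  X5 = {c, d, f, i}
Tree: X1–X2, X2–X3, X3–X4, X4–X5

No — edge (b,d) lies in no bag.

A tree decomposition must satisfy three properties: every vertex lies in some bag; for every edge, both endpoints lie together in some bag; and for every vertex, the bags containing it form a connected subtree. Here edge (b,d) lies in no bag, so the decomposition is invalid.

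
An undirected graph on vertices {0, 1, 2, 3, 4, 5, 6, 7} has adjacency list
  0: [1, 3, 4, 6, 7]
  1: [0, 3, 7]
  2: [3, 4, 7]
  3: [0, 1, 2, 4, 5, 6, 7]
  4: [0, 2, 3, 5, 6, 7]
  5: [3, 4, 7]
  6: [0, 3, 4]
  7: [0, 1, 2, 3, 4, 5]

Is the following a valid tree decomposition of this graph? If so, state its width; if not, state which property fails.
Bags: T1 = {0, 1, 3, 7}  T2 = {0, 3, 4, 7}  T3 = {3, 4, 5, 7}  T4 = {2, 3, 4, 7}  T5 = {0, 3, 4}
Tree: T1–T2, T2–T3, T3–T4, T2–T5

No — vertex 6 appears in no bag.

A tree decomposition must satisfy three properties: every vertex lies in some bag; for every edge, both endpoints lie together in some bag; and for every vertex, the bags containing it form a connected subtree. Here vertex 6 appears in no bag, so the decomposition is invalid.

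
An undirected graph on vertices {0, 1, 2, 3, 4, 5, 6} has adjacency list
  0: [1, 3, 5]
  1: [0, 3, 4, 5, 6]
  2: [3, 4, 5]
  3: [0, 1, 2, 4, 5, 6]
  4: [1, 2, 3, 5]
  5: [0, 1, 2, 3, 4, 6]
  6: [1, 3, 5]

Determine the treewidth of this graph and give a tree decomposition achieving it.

Treewidth 3.
One optimal decomposition is:
Bags: B1 = {0, 1, 3, 5}  B2 = {1, 3, 5, 6}  B3 = {1, 3, 4, 5}  B4 = {2, 3, 4, 5}
Tree: B1–B2, B1–B3, B3–B4

The largest bag has 4 vertices, giving width 3; this decomposition certifies tw(G) ≤ 3. Conversely, {0, 1, 3, 5} is a clique of size 4, and the vertices of any clique must share a bag in every tree decomposition; so some bag has ≥ 4 vertices and tw(G) ≥ 3. Therefore the treewidth is 3.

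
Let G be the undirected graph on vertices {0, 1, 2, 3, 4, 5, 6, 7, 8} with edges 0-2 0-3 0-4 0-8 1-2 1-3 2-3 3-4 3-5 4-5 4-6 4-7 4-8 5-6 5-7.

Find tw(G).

2

A width-2 tree decomposition is:
Bags: B1 = {3, 4, 5}  B2 = {4, 5, 6}  B3 = {0, 3, 4}  B4 = {0, 2, 3}  B5 = {4, 5, 7}  B6 = {1, 2, 3}  B7 = {0, 4, 8}
Tree: B1–B2, B1–B3, B3–B4, B1–B5, B4–B6, B3–B7
Every bag has size at most 3, so the width is 3 − 1 = 2 and tw(G) ≤ 2. For the lower bound, the 3 vertices {1, 2, 3} are pairwise adjacent, and any tree decomposition puts a clique entirely inside one bag — forcing width ≥ 2. The upper and lower bounds meet at 2, so that is the treewidth.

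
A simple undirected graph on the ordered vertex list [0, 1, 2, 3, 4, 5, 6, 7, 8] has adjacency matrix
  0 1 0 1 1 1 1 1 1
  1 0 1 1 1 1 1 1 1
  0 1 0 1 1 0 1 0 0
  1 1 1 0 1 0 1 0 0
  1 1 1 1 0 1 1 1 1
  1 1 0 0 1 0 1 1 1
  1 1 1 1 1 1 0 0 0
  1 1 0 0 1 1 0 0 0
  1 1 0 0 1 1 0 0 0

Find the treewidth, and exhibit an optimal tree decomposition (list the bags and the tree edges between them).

Every bag has size at most 5, so the width is 5 − 1 = 4 and tw(G) ≤ 4. For the lower bound, the 5 vertices {0, 1, 3, 4, 6} are pairwise adjacent, and any tree decomposition puts a clique entirely inside one bag — forcing width ≥ 4. Hence tw(G) = 4 exactly.

Treewidth 4.
One such decomposition:
Bags: B1 = {0, 1, 3, 4, 6}  B2 = {1, 2, 3, 4, 6}  B3 = {0, 1, 4, 5, 6}  B4 = {0, 1, 4, 5, 8}  B5 = {0, 1, 4, 5, 7}
Tree: B1–B2, B1–B3, B3–B4, B3–B5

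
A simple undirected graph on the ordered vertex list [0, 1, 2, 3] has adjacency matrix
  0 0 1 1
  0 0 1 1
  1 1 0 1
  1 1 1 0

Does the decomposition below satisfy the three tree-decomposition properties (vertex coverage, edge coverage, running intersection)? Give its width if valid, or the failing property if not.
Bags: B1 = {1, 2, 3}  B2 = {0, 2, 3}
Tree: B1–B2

Yes; width 2.

Vertex coverage: the bags together contain {0, 1, 2, 3}, the full vertex set. Edge coverage: each edge of G has both endpoints in at least one bag. Running intersection: for every vertex, the bags containing it form a connected subtree. All three properties hold, so this is a valid tree decomposition of width max|bag| − 1 = 2, and hence tw(G) ≤ 2.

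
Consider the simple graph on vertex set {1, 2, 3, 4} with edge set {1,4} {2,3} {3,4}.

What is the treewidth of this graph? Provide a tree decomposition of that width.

The largest bag has 2 vertices, giving width 1; this decomposition certifies tw(G) ≤ 1. Since G has at least one edge (e.g. 4–3), it is not an edgeless graph, so tw(G) ≥ 1. Therefore the treewidth is 1.

Treewidth 1.
One such decomposition:
Bags: B1 = {3, 4}  B2 = {2, 3}  B3 = {1, 4}
Tree: B1–B2, B1–B3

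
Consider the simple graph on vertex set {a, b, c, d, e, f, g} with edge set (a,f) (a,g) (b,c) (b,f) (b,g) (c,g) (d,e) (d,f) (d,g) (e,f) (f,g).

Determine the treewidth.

A width-2 tree decomposition is:
Bags: B1 = {d, e, f}  B2 = {d, f, g}  B3 = {b, f, g}  B4 = {b, c, g}  B5 = {a, f, g}
Tree: B1–B2, B2–B3, B3–B4, B2–B5
Every bag has size at most 3, so the width is 3 − 1 = 2 and tw(G) ≤ 2. On the other hand G contains the 3-clique {b, c, g}. A clique must lie in a single bag of any decomposition, so no decomposition can have width below 2. Therefore the treewidth is 2.

2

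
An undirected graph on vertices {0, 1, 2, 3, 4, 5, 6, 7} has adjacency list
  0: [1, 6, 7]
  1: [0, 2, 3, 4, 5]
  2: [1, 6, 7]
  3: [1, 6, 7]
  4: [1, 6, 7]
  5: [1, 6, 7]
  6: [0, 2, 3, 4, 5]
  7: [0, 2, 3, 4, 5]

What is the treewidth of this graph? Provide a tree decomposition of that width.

Each bag holds 4 vertices, so the decomposition has width 3, which upper-bounds the treewidth. For the lower bound: the 4 vertex sets {3,6}, {0,1}, {7}, {2} are disjoint, each induces a connected subgraph, and every pair is joined by at least one edge of G. Contracting each set to a single vertex therefore yields K_{4} as a minor, and since treewidth is minor-monotone, tw(G) ≥ tw(K_{4}) = 3. The upper and lower bounds meet at 3, so that is the treewidth.

Treewidth 3.
One such decomposition:
Bags: B1 = {1, 3, 6, 7}  B2 = {0, 1, 6, 7}  B3 = {1, 2, 6, 7}  B4 = {1, 5, 6, 7}  B5 = {1, 4, 6, 7}
Tree: B1–B2, B2–B3, B3–B4, B4–B5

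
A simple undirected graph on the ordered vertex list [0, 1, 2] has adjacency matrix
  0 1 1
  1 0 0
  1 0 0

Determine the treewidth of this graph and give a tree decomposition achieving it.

Each bag holds 2 vertices, so the decomposition has width 1, which upper-bounds the treewidth. Any graph with an edge has treewidth ≥ 1, and G has the edge 0–2. Hence tw(G) = 1 exactly.

Treewidth 1.
One such decomposition:
Bags: B1 = {0, 2}  B2 = {0, 1}
Tree: B1–B2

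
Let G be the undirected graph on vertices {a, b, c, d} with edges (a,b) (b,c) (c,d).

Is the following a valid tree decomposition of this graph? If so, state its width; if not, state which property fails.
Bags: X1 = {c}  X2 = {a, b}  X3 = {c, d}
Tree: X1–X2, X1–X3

A tree decomposition must satisfy three properties: every vertex lies in some bag; for every edge, both endpoints lie together in some bag; and for every vertex, the bags containing it form a connected subtree. Here edge (b,c) lies in no bag, so the decomposition is invalid.

No — edge (b,c) lies in no bag.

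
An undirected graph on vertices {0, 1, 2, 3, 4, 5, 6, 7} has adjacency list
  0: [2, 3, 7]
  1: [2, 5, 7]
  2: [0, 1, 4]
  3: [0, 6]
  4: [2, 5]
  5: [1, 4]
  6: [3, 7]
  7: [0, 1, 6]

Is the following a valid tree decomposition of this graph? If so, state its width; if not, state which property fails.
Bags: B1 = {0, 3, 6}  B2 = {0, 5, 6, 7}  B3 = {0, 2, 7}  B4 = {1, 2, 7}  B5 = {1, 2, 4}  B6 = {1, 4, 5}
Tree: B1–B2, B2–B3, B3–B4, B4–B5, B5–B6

A tree decomposition must satisfy three properties: every vertex lies in some bag; for every edge, both endpoints lie together in some bag; and for every vertex, the bags containing it form a connected subtree. Here bags containing vertex 5 are not connected in the tree, so the decomposition is invalid.

No — bags containing vertex 5 are not connected in the tree.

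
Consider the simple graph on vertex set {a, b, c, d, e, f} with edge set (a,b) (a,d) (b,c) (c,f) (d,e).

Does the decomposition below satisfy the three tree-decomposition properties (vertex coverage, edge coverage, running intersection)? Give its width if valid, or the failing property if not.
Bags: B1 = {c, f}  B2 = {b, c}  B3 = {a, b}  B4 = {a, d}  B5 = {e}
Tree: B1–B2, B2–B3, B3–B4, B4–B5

No — edge (d,e) lies in no bag.

A tree decomposition must satisfy three properties: every vertex lies in some bag; for every edge, both endpoints lie together in some bag; and for every vertex, the bags containing it form a connected subtree. Here edge (d,e) lies in no bag, so the decomposition is invalid.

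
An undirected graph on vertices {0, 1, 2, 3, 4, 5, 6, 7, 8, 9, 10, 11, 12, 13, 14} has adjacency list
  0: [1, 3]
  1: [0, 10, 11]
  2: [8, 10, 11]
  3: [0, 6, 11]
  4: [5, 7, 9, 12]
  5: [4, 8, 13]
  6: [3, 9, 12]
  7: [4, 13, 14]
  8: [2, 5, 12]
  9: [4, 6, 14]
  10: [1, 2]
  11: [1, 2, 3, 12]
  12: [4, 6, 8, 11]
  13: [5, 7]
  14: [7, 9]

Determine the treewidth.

3

A width-3 tree decomposition is:
Bags: B1 = {7, 9, 13, 14}  B2 = {4, 7, 9, 13}  B3 = {4, 5, 9, 13}  B4 = {4, 5, 6, 9}  B5 = {4, 5, 6, 12}  B6 = {5, 6, 8, 12}  B7 = {3, 6, 8, 12}  B8 = {3, 8, 11, 12}  B9 = {2, 3, 8, 11}  B10 = {0, 2, 3, 11}  B11 = {0, 1, 2, 11}  B12 = {0, 1, 2, 10}
Tree: B1–B2, B2–B3, B3–B4, B4–B5, B5–B6, B6–B7, B7–B8, B8–B9, B9–B10, B10–B11, B11–B12
Every bag has size at most 4, so the width is 4 − 1 = 3 and tw(G) ≤ 3. For the lower bound: the 4 vertex sets {7,13,14}, {9}, {4}, {5,6,8,12} are disjoint, each induces a connected subgraph, and every pair is joined by at least one edge of G. Contracting each set to a single vertex therefore yields K_{4} as a minor, and since treewidth is minor-monotone, tw(G) ≥ tw(K_{4}) = 3. Hence tw(G) = 3 exactly.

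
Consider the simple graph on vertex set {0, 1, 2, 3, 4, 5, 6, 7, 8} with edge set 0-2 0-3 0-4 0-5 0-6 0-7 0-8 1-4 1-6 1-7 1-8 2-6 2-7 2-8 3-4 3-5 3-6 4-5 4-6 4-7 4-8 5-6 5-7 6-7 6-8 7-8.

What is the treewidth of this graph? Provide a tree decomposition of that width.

Treewidth 4.
One optimal decomposition is:
Bags: B1 = {0, 4, 6, 7, 8}  B2 = {1, 4, 6, 7, 8}  B3 = {0, 2, 6, 7, 8}  B4 = {0, 4, 5, 6, 7}  B5 = {0, 3, 4, 5, 6}
Tree: B1–B2, B1–B3, B1–B4, B4–B5

The largest bag has 5 vertices, giving width 4; this decomposition certifies tw(G) ≤ 4. Conversely, {0, 2, 6, 7, 8} is a clique of size 5, and the vertices of any clique must share a bag in every tree decomposition; so some bag has ≥ 5 vertices and tw(G) ≥ 4. The upper and lower bounds meet at 4, so that is the treewidth.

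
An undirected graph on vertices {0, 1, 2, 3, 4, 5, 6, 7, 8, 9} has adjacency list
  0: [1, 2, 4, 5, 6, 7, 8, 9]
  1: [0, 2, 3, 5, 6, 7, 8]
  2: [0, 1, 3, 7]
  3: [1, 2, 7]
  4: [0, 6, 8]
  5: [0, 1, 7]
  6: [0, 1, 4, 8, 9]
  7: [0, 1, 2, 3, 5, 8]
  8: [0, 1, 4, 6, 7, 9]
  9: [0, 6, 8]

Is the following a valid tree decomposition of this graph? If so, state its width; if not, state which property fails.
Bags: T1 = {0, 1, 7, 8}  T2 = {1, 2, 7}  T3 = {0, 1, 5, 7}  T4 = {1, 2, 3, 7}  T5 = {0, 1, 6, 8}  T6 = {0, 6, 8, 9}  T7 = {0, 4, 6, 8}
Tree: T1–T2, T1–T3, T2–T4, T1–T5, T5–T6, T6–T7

No — edge (0,2) lies in no bag.

A tree decomposition must satisfy three properties: every vertex lies in some bag; for every edge, both endpoints lie together in some bag; and for every vertex, the bags containing it form a connected subtree. Here edge (0,2) lies in no bag, so the decomposition is invalid.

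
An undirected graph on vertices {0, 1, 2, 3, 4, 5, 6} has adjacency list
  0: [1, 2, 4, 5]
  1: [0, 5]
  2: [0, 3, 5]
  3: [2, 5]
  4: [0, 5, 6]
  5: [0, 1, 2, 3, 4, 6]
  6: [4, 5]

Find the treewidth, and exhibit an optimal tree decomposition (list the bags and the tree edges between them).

Every bag has size at most 3, so the width is 3 − 1 = 2 and tw(G) ≤ 2. For the lower bound, the 3 vertices {0, 1, 5} are pairwise adjacent, and any tree decomposition puts a clique entirely inside one bag — forcing width ≥ 2. Therefore the treewidth is 2.

Treewidth 2.
One optimal decomposition is:
Bags: B1 = {0, 4, 5}  B2 = {0, 2, 5}  B3 = {0, 1, 5}  B4 = {4, 5, 6}  B5 = {2, 3, 5}
Tree: B1–B2, B2–B3, B1–B4, B2–B5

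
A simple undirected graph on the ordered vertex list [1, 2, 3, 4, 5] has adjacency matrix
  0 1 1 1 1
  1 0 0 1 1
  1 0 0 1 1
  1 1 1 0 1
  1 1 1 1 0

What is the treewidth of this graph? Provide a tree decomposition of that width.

Each bag holds 4 vertices, so the decomposition has width 3, which upper-bounds the treewidth. For the lower bound, the 4 vertices {1, 2, 4, 5} are pairwise adjacent, and any tree decomposition puts a clique entirely inside one bag — forcing width ≥ 3. Therefore the treewidth is 3.

Treewidth 3.
One optimal decomposition is:
Bags: B1 = {1, 2, 4, 5}  B2 = {1, 3, 4, 5}
Tree: B1–B2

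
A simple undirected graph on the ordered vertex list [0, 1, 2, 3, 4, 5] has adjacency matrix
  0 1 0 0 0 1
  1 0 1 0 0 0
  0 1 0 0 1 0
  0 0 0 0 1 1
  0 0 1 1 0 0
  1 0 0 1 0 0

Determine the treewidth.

2

A width-2 tree decomposition is:
Bags: B1 = {0, 1, 2}  B2 = {0, 2, 4}  B3 = {0, 3, 4}  B4 = {0, 3, 5}
Tree: B1–B2, B2–B3, B3–B4
Each bag holds 3 vertices, so the decomposition has width 2, which upper-bounds the treewidth. The edges 0–1–2–4–3–5–0 form a cycle, so G is not a tree and its treewidth is at least 2. Combining the bounds, tw(G) = 2.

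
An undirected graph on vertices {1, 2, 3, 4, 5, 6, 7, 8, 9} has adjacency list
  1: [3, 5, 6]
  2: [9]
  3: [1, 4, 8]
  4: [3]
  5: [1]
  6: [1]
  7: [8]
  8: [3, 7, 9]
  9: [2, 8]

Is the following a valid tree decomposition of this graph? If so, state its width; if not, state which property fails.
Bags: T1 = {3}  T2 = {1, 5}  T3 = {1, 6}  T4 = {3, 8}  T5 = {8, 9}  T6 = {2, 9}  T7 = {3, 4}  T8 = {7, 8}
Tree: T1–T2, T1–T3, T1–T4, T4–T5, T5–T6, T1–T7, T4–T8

A tree decomposition must satisfy three properties: every vertex lies in some bag; for every edge, both endpoints lie together in some bag; and for every vertex, the bags containing it form a connected subtree. Here edge (1,3) lies in no bag, so the decomposition is invalid.

No — edge (1,3) lies in no bag.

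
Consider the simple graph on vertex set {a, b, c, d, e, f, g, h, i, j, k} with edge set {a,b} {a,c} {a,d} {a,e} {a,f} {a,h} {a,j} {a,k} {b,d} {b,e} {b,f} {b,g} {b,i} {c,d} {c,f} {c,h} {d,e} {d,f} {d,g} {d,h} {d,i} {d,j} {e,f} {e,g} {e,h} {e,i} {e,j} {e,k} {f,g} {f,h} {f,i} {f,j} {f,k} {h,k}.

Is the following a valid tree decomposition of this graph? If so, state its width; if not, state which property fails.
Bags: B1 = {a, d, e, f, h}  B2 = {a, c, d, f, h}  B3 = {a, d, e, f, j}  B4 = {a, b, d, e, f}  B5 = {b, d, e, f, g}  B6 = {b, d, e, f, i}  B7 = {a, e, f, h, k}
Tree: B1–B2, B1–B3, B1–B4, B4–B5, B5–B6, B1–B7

Yes; width 4.

Vertex coverage: the bags together contain {a, b, c, d, e, f, g, h, i, j, k}, the full vertex set. Edge coverage: each edge of G has both endpoints in at least one bag. Running intersection: for every vertex, the bags containing it form a connected subtree. All three properties hold, so this is a valid tree decomposition of width max|bag| − 1 = 4, and hence tw(G) ≤ 4.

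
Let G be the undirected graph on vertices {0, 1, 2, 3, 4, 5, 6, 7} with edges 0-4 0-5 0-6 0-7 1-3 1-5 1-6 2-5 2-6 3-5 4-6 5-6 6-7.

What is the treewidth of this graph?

A width-2 tree decomposition is:
Bags: B1 = {1, 5, 6}  B2 = {0, 5, 6}  B3 = {1, 3, 5}  B4 = {2, 5, 6}  B5 = {0, 6, 7}  B6 = {0, 4, 6}
Tree: B1–B2, B1–B3, B2–B4, B2–B5, B2–B6
Every bag has size at most 3, so the width is 3 − 1 = 2 and tw(G) ≤ 2. Conversely, {1, 3, 5} is a clique of size 3, and the vertices of any clique must share a bag in every tree decomposition; so some bag has ≥ 3 vertices and tw(G) ≥ 2. The upper and lower bounds meet at 2, so that is the treewidth.

2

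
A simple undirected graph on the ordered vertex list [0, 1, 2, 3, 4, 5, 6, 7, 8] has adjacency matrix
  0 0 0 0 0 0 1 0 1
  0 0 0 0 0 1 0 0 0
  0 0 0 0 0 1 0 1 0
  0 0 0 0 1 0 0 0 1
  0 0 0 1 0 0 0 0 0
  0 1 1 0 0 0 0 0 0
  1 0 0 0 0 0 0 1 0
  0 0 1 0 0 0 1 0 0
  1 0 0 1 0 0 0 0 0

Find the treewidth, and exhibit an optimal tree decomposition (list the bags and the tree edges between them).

Treewidth 1.
One optimal decomposition is:
Bags: B1 = {1, 5}  B2 = {2, 5}  B3 = {2, 7}  B4 = {6, 7}  B5 = {0, 6}  B6 = {0, 8}  B7 = {3, 8}  B8 = {3, 4}
Tree: B1–B2, B2–B3, B3–B4, B4–B5, B5–B6, B6–B7, B7–B8

Each bag holds 2 vertices, so the decomposition has width 1, which upper-bounds the treewidth. Since G has at least one edge (e.g. 1–5), it is not an edgeless graph, so tw(G) ≥ 1. Hence tw(G) = 1 exactly.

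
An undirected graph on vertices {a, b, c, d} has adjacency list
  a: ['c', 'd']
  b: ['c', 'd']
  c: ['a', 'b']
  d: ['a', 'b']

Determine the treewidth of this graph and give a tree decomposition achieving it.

Every bag has size at most 3, so the width is 3 − 1 = 2 and tw(G) ≤ 2. For the lower bound, G contains the cycle d–b–c–a–d, so G is not a forest; only forests have treewidth ≤ 1, hence tw(G) ≥ 2. Therefore the treewidth is 2.

Treewidth 2.
One such decomposition:
Bags: B1 = {b, c, d}  B2 = {a, c, d}
Tree: B1–B2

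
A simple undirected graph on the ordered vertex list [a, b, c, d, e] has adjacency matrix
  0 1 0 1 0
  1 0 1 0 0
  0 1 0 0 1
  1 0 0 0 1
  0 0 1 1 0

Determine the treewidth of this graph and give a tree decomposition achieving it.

Treewidth 2.
One such decomposition:
Bags: B1 = {a, b, d}  B2 = {b, c, d}  B3 = {c, d, e}
Tree: B1–B2, B2–B3

Each bag holds 3 vertices, so the decomposition has width 2, which upper-bounds the treewidth. For the lower bound, G contains the cycle d–a–b–c–e–d, so G is not a forest; only forests have treewidth ≤ 1, hence tw(G) ≥ 2. Therefore the treewidth is 2.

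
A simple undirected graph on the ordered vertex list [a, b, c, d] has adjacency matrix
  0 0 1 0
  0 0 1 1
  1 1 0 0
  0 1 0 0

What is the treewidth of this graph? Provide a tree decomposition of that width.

Each bag holds 2 vertices, so the decomposition has width 1, which upper-bounds the treewidth. G has an edge, so its treewidth is at least 1. Therefore the treewidth is 1.

Treewidth 1.
One such decomposition:
Bags: B1 = {a, c}  B2 = {b, c}  B3 = {b, d}
Tree: B1–B2, B2–B3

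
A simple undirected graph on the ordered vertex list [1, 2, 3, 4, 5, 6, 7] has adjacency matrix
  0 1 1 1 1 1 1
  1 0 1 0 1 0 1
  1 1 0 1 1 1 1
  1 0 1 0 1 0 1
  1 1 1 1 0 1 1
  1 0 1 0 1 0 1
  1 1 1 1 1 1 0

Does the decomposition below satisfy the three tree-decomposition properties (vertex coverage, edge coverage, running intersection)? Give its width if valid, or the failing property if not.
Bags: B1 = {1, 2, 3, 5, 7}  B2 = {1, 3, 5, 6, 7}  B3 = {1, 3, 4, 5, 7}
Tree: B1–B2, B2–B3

Every vertex of G appears in some bag (union = {1, 2, 3, 4, 5, 6, 7}); every edge is covered by a bag; and for each vertex v the set of bags containing v is connected in the bag tree. The decomposition is therefore valid. The largest bag has 5 vertices, so the width is 4.

Yes; width 4.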